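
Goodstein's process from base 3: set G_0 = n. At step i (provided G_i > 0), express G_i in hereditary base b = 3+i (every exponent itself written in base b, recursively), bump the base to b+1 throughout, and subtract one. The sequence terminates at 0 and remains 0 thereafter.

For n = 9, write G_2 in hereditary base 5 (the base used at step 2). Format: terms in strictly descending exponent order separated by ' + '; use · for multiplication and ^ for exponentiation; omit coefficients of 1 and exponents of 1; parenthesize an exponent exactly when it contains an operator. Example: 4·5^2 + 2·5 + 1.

i=0: 9 = 3^2 (b=3); 3→4: 4^2 = 16; 16−1 = 15
i=1: 15 = 3·4 + 3 (b=4); 4→5: 3·5 + 3 = 18; 18−1 = 17
i=2: 17 = 3·5 + 2 (b=5); 5→6: 3·6 + 2 = 20; 20−1 = 19

3·5 + 2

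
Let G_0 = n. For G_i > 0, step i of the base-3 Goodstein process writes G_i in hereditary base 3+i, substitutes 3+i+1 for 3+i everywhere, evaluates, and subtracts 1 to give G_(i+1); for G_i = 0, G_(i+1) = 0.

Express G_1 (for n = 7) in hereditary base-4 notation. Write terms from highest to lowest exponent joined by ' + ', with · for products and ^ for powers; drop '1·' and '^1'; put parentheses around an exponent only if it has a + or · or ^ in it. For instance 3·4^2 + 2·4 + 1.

2·4

7 —HB3→ 2·3 + 1 —bump→ 2·4 + 1 = 9 —(−1)→ 8
8 —HB4→ 2·4 —bump→ 2·5 = 10 —(−1)→ 9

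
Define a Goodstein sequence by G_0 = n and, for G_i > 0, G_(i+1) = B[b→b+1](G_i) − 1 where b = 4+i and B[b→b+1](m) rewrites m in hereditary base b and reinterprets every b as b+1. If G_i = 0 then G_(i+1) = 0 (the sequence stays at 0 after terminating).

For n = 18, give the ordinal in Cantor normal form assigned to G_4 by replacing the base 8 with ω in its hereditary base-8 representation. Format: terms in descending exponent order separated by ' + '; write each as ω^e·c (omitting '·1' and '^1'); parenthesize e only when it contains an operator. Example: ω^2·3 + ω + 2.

ω·6 + 5

step 0: 18 = 4^2 + 2; sub 5 for 4: 5^2 + 2; = 27; G_1 = 27−1 = 26
step 1: 26 = 5^2 + 1; sub 6 for 5: 6^2 + 1; = 37; G_2 = 37−1 = 36
step 2: 36 = 6^2; sub 7 for 6: 7^2; = 49; G_3 = 49−1 = 48
step 3: 48 = 6·7 + 6; sub 8 for 7: 6·8 + 6; = 54; G_4 = 54−1 = 53
step 4: 53 = 6·8 + 5; sub 9 for 8: 6·9 + 5; = 59; G_5 = 59−1 = 58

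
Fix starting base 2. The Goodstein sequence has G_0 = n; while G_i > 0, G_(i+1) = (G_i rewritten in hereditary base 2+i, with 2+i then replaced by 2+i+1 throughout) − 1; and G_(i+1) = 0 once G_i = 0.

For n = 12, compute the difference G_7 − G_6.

step 0: 12 = 2^(2 + 1) + 2^2; sub 3 for 2: 3^(3 + 1) + 3^3; = 108; G_1 = 108−1 = 107
step 1: 107 = 3^(3 + 1) + 2·3^2 + 2·3 + 2; sub 4 for 3: 4^(4 + 1) + 2·4^2 + 2·4 + 2; = 1066; G_2 = 1066−1 = 1065
step 2: 1065 = 4^(4 + 1) + 2·4^2 + 2·4 + 1; sub 5 for 4: 5^(5 + 1) + 2·5^2 + 2·5 + 1; = 15686; G_3 = 15686−1 = 15685
step 3: 15685 = 5^(5 + 1) + 2·5^2 + 2·5; sub 6 for 5: 6^(6 + 1) + 2·6^2 + 2·6; = 280020; G_4 = 280020−1 = 280019
step 4: 280019 = 6^(6 + 1) + 2·6^2 + 6 + 5; sub 7 for 6: 7^(7 + 1) + 2·7^2 + 7 + 5; = 5764911; G_5 = 5764911−1 = 5764910
step 5: 5764910 = 7^(7 + 1) + 2·7^2 + 7 + 4; sub 8 for 7: 8^(8 + 1) + 2·8^2 + 8 + 4; = 134217868; G_6 = 134217868−1 = 134217867
step 6: 134217867 = 8^(8 + 1) + 2·8^2 + 8 + 3; sub 9 for 8: 9^(9 + 1) + 2·9^2 + 9 + 3; = 3486784575; G_7 = 3486784575−1 = 3486784574

3352566707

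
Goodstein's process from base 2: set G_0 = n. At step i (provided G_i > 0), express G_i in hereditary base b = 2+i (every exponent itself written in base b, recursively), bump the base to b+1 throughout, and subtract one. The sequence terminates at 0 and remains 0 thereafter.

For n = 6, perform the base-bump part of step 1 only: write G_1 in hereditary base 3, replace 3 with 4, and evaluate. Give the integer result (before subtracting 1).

base 2: 6 = 2^2 + 2; at 3: 3^3 + 3 = 30; next = 29
base 3: 29 = 3^3 + 2; at 4: 4^4 + 2 = 258; next = 257

258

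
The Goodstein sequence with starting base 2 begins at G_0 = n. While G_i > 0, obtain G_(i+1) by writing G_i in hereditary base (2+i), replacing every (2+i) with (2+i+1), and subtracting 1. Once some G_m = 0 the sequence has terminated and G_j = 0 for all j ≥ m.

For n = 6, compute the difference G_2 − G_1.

G_0 = 6. HB_2(6) = 2^2 + 2. Bump = 30. G_1 = 29.
G_1 = 29. HB_3(29) = 3^3 + 2. Bump = 258. G_2 = 257.

228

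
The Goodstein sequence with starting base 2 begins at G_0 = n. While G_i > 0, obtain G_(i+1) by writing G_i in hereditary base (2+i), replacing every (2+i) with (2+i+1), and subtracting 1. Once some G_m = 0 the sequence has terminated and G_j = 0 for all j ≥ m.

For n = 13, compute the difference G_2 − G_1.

1171

base 2: 13 = 2^(2 + 1) + 2^2 + 1; at 3: 3^(3 + 1) + 3^3 + 1 = 109; next = 108
base 3: 108 = 3^(3 + 1) + 3^3; at 4: 4^(4 + 1) + 4^4 = 1280; next = 1279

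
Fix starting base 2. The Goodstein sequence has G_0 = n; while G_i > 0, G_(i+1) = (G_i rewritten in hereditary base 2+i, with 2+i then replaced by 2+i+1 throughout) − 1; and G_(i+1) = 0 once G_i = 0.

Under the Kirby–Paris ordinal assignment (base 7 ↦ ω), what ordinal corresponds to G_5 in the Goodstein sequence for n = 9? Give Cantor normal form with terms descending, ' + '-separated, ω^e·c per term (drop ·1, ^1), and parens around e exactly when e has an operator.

ω^ω·3 + ω^3·3 + ω^2·3 + ω·3

(0) 9|_2 = 2^(2 + 1) + 1 ↦ 3^(3 + 1) + 1|_3 = 82 ⇒ 81
(1) 81|_3 = 3^(3 + 1) ↦ 4^(4 + 1)|_4 = 1024 ⇒ 1023
(2) 1023|_4 = 3·4^4 + 3·4^3 + 3·4^2 + 3·4 + 3 ↦ 3·5^5 + 3·5^3 + 3·5^2 + 3·5 + 3|_5 = 9843 ⇒ 9842
(3) 9842|_5 = 3·5^5 + 3·5^3 + 3·5^2 + 3·5 + 2 ↦ 3·6^6 + 3·6^3 + 3·6^2 + 3·6 + 2|_6 = 140744 ⇒ 140743
(4) 140743|_6 = 3·6^6 + 3·6^3 + 3·6^2 + 3·6 + 1 ↦ 3·7^7 + 3·7^3 + 3·7^2 + 3·7 + 1|_7 = 2471827 ⇒ 2471826
(5) 2471826|_7 = 3·7^7 + 3·7^3 + 3·7^2 + 3·7 ↦ 3·8^8 + 3·8^3 + 3·8^2 + 3·8|_8 = 50333400 ⇒ 50333399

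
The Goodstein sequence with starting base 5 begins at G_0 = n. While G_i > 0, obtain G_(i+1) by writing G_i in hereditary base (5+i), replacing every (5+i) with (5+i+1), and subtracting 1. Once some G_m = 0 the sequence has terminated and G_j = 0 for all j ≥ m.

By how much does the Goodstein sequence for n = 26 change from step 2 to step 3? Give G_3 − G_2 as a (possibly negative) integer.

5

26 —HB5→ 5^2 + 1 —bump→ 6^2 + 1 = 37 —(−1)→ 36
36 —HB6→ 6^2 —bump→ 7^2 = 49 —(−1)→ 48
48 —HB7→ 6·7 + 6 —bump→ 6·8 + 6 = 54 —(−1)→ 53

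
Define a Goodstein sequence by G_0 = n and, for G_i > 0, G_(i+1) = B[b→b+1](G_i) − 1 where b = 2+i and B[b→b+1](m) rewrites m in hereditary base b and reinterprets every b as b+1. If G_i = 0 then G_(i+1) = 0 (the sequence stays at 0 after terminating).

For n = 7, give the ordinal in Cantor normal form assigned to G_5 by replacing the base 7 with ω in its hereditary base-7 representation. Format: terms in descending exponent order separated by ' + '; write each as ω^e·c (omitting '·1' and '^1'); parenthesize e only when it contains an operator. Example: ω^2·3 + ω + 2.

base 2: 7 = 2^2 + 2 + 1; at 3: 3^3 + 3 + 1 = 31; next = 30
base 3: 30 = 3^3 + 3; at 4: 4^4 + 4 = 260; next = 259
base 4: 259 = 4^4 + 3; at 5: 5^5 + 3 = 3128; next = 3127
base 5: 3127 = 5^5 + 2; at 6: 6^6 + 2 = 46658; next = 46657
base 6: 46657 = 6^6 + 1; at 7: 7^7 + 1 = 823544; next = 823543

ω^ω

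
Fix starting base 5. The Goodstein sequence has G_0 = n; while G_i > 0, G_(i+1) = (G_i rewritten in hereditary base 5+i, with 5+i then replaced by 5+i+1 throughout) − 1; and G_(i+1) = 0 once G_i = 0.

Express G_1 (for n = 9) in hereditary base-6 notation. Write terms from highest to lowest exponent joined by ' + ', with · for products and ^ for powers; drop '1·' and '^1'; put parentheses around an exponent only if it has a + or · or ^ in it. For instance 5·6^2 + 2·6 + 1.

9 —HB5→ 5 + 4 —bump→ 6 + 4 = 10 —(−1)→ 9
9 —HB6→ 6 + 3 —bump→ 7 + 3 = 10 —(−1)→ 9

6 + 3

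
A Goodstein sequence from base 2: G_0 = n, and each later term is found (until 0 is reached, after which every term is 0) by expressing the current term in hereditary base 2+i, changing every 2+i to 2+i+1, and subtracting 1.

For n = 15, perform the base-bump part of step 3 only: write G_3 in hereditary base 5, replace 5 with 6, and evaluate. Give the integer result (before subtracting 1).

step 0: 15 = 2^(2 + 1) + 2^2 + 2 + 1; sub 3 for 2: 3^(3 + 1) + 3^3 + 3 + 1; = 112; G_1 = 112−1 = 111
step 1: 111 = 3^(3 + 1) + 3^3 + 3; sub 4 for 3: 4^(4 + 1) + 4^4 + 4; = 1284; G_2 = 1284−1 = 1283
step 2: 1283 = 4^(4 + 1) + 4^4 + 3; sub 5 for 4: 5^(5 + 1) + 5^5 + 3; = 18753; G_3 = 18753−1 = 18752
step 3: 18752 = 5^(5 + 1) + 5^5 + 2; sub 6 for 5: 6^(6 + 1) + 6^6 + 2; = 326594; G_4 = 326594−1 = 326593

326594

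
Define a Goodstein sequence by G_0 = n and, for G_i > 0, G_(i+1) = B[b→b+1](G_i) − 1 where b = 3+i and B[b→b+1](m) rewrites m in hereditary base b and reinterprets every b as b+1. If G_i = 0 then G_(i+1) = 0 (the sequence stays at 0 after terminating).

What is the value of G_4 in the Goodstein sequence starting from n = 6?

7

step 0: 6 = 2·3; sub 4 for 3: 2·4; = 8; G_1 = 8−1 = 7
step 1: 7 = 4 + 3; sub 5 for 4: 5 + 3; = 8; G_2 = 8−1 = 7
step 2: 7 = 5 + 2; sub 6 for 5: 6 + 2; = 8; G_3 = 8−1 = 7
step 3: 7 = 6 + 1; sub 7 for 6: 7 + 1; = 8; G_4 = 8−1 = 7
step 4: 7 = 7; sub 8 for 7: 8; = 8; G_5 = 8−1 = 7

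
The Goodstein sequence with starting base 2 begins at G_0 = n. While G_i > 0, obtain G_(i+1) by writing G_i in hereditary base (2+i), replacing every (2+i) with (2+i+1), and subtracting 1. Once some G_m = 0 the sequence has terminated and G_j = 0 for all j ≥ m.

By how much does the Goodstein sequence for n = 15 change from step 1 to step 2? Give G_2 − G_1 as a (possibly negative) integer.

[0] 15 ≡ 2^(2 + 1) + 2^2 + 2 + 1 (base 2). Lift 3: 112. −1: 111.
[1] 111 ≡ 3^(3 + 1) + 3^3 + 3 (base 3). Lift 4: 1284. −1: 1283.

1172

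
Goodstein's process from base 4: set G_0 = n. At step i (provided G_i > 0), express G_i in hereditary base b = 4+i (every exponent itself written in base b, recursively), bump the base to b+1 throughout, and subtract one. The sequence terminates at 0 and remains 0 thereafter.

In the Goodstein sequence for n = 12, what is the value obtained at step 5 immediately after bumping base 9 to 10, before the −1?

[0] 12 ≡ 3·4 (base 4). Lift 5: 15. −1: 14.
[1] 14 ≡ 2·5 + 4 (base 5). Lift 6: 16. −1: 15.
[2] 15 ≡ 2·6 + 3 (base 6). Lift 7: 17. −1: 16.
[3] 16 ≡ 2·7 + 2 (base 7). Lift 8: 18. −1: 17.
[4] 17 ≡ 2·8 + 1 (base 8). Lift 9: 19. −1: 18.
[5] 18 ≡ 2·9 (base 9). Lift 10: 20. −1: 19.

20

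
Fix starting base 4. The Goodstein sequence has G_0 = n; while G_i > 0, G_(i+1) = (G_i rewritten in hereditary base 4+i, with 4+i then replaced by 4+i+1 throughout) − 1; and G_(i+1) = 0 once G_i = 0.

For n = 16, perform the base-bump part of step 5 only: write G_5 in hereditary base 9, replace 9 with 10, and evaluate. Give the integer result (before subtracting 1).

G_0=16  [base 4] 4^2  →[4↦5]→  5^2 = 25  −1 ⇒ G_1=24
G_1=24  [base 5] 4·5 + 4  →[5↦6]→  4·6 + 4 = 28  −1 ⇒ G_2=27
G_2=27  [base 6] 4·6 + 3  →[6↦7]→  4·7 + 3 = 31  −1 ⇒ G_3=30
G_3=30  [base 7] 4·7 + 2  →[7↦8]→  4·8 + 2 = 34  −1 ⇒ G_4=33
G_4=33  [base 8] 4·8 + 1  →[8↦9]→  4·9 + 1 = 37  −1 ⇒ G_5=36

40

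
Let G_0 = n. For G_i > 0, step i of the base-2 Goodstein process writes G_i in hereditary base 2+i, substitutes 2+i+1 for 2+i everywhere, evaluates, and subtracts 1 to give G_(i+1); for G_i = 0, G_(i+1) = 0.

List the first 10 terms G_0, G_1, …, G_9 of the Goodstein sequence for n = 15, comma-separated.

15, 111, 1283, 18752, 326593, 6588344, 150994943, 3524450280, 100077777775, 3138578427934

G_0=15  [base 2] 2^(2 + 1) + 2^2 + 2 + 1  →[2↦3]→  3^(3 + 1) + 3^3 + 3 + 1 = 112  −1 ⇒ G_1=111
G_1=111  [base 3] 3^(3 + 1) + 3^3 + 3  →[3↦4]→  4^(4 + 1) + 4^4 + 4 = 1284  −1 ⇒ G_2=1283
G_2=1283  [base 4] 4^(4 + 1) + 4^4 + 3  →[4↦5]→  5^(5 + 1) + 5^5 + 3 = 18753  −1 ⇒ G_3=18752
G_3=18752  [base 5] 5^(5 + 1) + 5^5 + 2  →[5↦6]→  6^(6 + 1) + 6^6 + 2 = 326594  −1 ⇒ G_4=326593
G_4=326593  [base 6] 6^(6 + 1) + 6^6 + 1  →[6↦7]→  7^(7 + 1) + 7^7 + 1 = 6588345  −1 ⇒ G_5=6588344
G_5=6588344  [base 7] 7^(7 + 1) + 7^7  →[7↦8]→  8^(8 + 1) + 8^8 = 150994944  −1 ⇒ G_6=150994943
G_6=150994943  [base 8] 8^(8 + 1) + 7·8^7 + 7·8^6 + 7·8^5 + 7·8^4 + 7·8^3 + 7·8^2 + 7·8 + 7  →[8↦9]→  9^(9 + 1) + 7·9^7 + 7·9^6 + 7·9^5 + 7·9^4 + 7·9^3 + 7·9^2 + 7·9 + 7 = 3524450281  −1 ⇒ G_7=3524450280
G_7=3524450280  [base 9] 9^(9 + 1) + 7·9^7 + 7·9^6 + 7·9^5 + 7·9^4 + 7·9^3 + 7·9^2 + 7·9 + 6  →[9↦10]→  10^(10 + 1) + 7·10^7 + 7·10^6 + 7·10^5 + 7·10^4 + 7·10^3 + 7·10^2 + 7·10 + 6 = 100077777776  −1 ⇒ G_8=100077777775
G_8=100077777775  [base 10] 10^(10 + 1) + 7·10^7 + 7·10^6 + 7·10^5 + 7·10^4 + 7·10^3 + 7·10^2 + 7·10 + 5  →[10↦11]→  11^(11 + 1) + 7·11^7 + 7·11^6 + 7·11^5 + 7·11^4 + 7·11^3 + 7·11^2 + 7·11 + 5 = 3138578427935  −1 ⇒ G_9=3138578427934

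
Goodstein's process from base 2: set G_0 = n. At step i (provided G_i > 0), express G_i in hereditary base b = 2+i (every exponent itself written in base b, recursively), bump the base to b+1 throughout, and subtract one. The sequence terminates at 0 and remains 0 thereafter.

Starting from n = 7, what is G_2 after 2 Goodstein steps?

259

step 0: 7 = 2^2 + 2 + 1; sub 3 for 2: 3^3 + 3 + 1; = 31; G_1 = 31−1 = 30
step 1: 30 = 3^3 + 3; sub 4 for 3: 4^4 + 4; = 260; G_2 = 260−1 = 259
step 2: 259 = 4^4 + 3; sub 5 for 4: 5^5 + 3; = 3128; G_3 = 3128−1 = 3127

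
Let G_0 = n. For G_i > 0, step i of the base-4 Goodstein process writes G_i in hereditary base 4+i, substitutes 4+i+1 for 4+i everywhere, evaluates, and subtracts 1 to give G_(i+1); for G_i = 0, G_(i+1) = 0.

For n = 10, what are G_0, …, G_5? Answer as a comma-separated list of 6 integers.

(0) 10|_4 = 2·4 + 2 ↦ 2·5 + 2|_5 = 12 ⇒ 11
(1) 11|_5 = 2·5 + 1 ↦ 2·6 + 1|_6 = 13 ⇒ 12
(2) 12|_6 = 2·6 ↦ 2·7|_7 = 14 ⇒ 13
(3) 13|_7 = 7 + 6 ↦ 8 + 6|_8 = 14 ⇒ 13
(4) 13|_8 = 8 + 5 ↦ 9 + 5|_9 = 14 ⇒ 13

10, 11, 12, 13, 13, 13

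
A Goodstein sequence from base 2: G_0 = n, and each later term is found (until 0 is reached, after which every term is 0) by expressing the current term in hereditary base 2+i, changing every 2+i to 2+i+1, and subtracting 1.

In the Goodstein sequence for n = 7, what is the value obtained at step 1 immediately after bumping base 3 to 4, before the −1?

260

i=0: 7 = 2^2 + 2 + 1 (b=2); 2→3: 3^3 + 3 + 1 = 31; 31−1 = 30
i=1: 30 = 3^3 + 3 (b=3); 3→4: 4^4 + 4 = 260; 260−1 = 259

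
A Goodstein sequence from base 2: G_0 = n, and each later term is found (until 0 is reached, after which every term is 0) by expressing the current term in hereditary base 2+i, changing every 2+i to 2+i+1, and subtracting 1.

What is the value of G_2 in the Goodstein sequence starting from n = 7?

259

7 —HB2→ 2^2 + 2 + 1 —bump→ 3^3 + 3 + 1 = 31 —(−1)→ 30
30 —HB3→ 3^3 + 3 —bump→ 4^4 + 4 = 260 —(−1)→ 259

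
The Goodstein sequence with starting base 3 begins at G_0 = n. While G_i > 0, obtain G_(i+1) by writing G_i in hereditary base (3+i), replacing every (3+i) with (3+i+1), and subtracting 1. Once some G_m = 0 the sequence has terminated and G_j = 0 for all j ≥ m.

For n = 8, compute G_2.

10

base 3: 8 = 2·3 + 2; at 4: 2·4 + 2 = 10; next = 9
base 4: 9 = 2·4 + 1; at 5: 2·5 + 1 = 11; next = 10
base 5: 10 = 2·5; at 6: 2·6 = 12; next = 11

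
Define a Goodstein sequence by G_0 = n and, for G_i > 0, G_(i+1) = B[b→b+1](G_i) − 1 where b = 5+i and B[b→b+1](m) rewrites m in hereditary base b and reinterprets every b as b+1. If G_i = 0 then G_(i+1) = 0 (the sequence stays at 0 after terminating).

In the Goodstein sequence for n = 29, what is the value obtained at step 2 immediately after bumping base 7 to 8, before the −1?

66

(0) 29|_5 = 5^2 + 4 ↦ 6^2 + 4|_6 = 40 ⇒ 39
(1) 39|_6 = 6^2 + 3 ↦ 7^2 + 3|_7 = 52 ⇒ 51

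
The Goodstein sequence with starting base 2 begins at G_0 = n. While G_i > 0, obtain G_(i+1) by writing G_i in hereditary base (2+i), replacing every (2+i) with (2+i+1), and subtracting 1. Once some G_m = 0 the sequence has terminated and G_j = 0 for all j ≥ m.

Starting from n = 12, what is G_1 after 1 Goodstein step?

107

G_0 = 12. HB_2(12) = 2^(2 + 1) + 2^2. Bump = 108. G_1 = 107.
G_1 = 107. HB_3(107) = 3^(3 + 1) + 2·3^2 + 2·3 + 2. Bump = 1066. G_2 = 1065.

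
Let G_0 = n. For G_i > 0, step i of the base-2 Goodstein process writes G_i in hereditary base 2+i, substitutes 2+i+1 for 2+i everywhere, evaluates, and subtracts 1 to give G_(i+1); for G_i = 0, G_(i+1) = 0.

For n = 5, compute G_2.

(0) 5|_2 = 2^2 + 1 ↦ 3^3 + 1|_3 = 28 ⇒ 27
(1) 27|_3 = 3^3 ↦ 4^4|_4 = 256 ⇒ 255
(2) 255|_4 = 3·4^3 + 3·4^2 + 3·4 + 3 ↦ 3·5^3 + 3·5^2 + 3·5 + 3|_5 = 468 ⇒ 467

255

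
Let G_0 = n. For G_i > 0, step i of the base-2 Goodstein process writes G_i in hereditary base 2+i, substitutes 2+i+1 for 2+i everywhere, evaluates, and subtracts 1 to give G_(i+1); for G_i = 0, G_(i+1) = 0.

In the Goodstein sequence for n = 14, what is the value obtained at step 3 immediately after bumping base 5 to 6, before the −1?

326592

14 —HB2→ 2^(2 + 1) + 2^2 + 2 —bump→ 3^(3 + 1) + 3^3 + 3 = 111 —(−1)→ 110
110 —HB3→ 3^(3 + 1) + 3^3 + 2 —bump→ 4^(4 + 1) + 4^4 + 2 = 1282 —(−1)→ 1281
1281 —HB4→ 4^(4 + 1) + 4^4 + 1 —bump→ 5^(5 + 1) + 5^5 + 1 = 18751 —(−1)→ 18750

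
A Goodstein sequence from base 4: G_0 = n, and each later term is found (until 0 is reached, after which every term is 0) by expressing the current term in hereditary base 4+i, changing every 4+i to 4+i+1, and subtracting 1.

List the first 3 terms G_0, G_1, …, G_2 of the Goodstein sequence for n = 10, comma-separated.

10 —HB4→ 2·4 + 2 —bump→ 2·5 + 2 = 12 —(−1)→ 11
11 —HB5→ 2·5 + 1 —bump→ 2·6 + 1 = 13 —(−1)→ 12

10, 11, 12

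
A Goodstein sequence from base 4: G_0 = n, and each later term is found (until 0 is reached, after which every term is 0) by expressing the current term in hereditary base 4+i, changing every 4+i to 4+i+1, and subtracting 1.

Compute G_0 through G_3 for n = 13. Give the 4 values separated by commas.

(0) 13|_4 = 3·4 + 1 ↦ 3·5 + 1|_5 = 16 ⇒ 15
(1) 15|_5 = 3·5 ↦ 3·6|_6 = 18 ⇒ 17
(2) 17|_6 = 2·6 + 5 ↦ 2·7 + 5|_7 = 19 ⇒ 18

13, 15, 17, 18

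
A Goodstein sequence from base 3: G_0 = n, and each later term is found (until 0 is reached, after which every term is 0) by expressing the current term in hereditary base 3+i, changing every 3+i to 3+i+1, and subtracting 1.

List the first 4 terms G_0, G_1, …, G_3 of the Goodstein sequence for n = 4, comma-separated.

4, 4, 4, 3

step 0: 4 = 3 + 1; sub 4 for 3: 4 + 1; = 5; G_1 = 5−1 = 4
step 1: 4 = 4; sub 5 for 4: 5; = 5; G_2 = 5−1 = 4
step 2: 4 = 4; sub 6 for 5: 4; = 4; G_3 = 4−1 = 3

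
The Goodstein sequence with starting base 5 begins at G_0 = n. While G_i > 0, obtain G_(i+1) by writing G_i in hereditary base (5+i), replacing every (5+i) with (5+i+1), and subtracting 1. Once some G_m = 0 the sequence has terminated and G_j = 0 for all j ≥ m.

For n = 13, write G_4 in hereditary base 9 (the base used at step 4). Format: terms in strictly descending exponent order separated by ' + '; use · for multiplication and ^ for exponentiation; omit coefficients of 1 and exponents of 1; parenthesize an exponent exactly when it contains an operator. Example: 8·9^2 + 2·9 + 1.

base 5: 13 = 2·5 + 3; at 6: 2·6 + 3 = 15; next = 14
base 6: 14 = 2·6 + 2; at 7: 2·7 + 2 = 16; next = 15
base 7: 15 = 2·7 + 1; at 8: 2·8 + 1 = 17; next = 16
base 8: 16 = 2·8; at 9: 2·9 = 18; next = 17
base 9: 17 = 9 + 8; at 10: 10 + 8 = 18; next = 17

9 + 8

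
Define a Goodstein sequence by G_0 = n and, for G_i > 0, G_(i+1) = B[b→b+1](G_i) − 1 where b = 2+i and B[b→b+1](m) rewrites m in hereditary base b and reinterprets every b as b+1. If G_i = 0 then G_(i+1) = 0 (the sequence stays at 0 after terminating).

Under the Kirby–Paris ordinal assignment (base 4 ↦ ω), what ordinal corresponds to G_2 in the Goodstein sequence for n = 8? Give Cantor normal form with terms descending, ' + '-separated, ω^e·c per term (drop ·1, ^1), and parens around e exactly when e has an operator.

ω^ω·2 + ω^2·2 + ω·2 + 1

(0) 8|_2 = 2^(2 + 1) ↦ 3^(3 + 1)|_3 = 81 ⇒ 80
(1) 80|_3 = 2·3^3 + 2·3^2 + 2·3 + 2 ↦ 2·4^4 + 2·4^2 + 2·4 + 2|_4 = 554 ⇒ 553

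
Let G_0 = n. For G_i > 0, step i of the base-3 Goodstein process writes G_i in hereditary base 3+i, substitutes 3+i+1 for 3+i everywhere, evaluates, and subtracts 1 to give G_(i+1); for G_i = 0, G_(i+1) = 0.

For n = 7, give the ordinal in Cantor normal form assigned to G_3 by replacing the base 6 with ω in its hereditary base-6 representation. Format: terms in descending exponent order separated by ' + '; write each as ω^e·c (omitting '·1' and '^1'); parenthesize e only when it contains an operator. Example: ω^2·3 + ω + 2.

ω + 3

7 —HB3→ 2·3 + 1 —bump→ 2·4 + 1 = 9 —(−1)→ 8
8 —HB4→ 2·4 —bump→ 2·5 = 10 —(−1)→ 9
9 —HB5→ 5 + 4 —bump→ 6 + 4 = 10 —(−1)→ 9
9 —HB6→ 6 + 3 —bump→ 7 + 3 = 10 —(−1)→ 9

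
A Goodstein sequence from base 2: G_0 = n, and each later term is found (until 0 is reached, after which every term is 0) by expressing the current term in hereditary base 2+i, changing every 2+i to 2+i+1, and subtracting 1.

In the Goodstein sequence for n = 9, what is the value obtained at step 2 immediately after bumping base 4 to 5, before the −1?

9 —HB2→ 2^(2 + 1) + 1 —bump→ 3^(3 + 1) + 1 = 82 —(−1)→ 81
81 —HB3→ 3^(3 + 1) —bump→ 4^(4 + 1) = 1024 —(−1)→ 1023
1023 —HB4→ 3·4^4 + 3·4^3 + 3·4^2 + 3·4 + 3 —bump→ 3·5^5 + 3·5^3 + 3·5^2 + 3·5 + 3 = 9843 —(−1)→ 9842

9843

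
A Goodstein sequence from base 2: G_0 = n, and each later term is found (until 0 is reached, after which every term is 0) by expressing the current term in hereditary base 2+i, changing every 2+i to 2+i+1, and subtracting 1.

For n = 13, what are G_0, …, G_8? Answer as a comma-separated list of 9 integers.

13, 108, 1279, 16092, 280711, 5765998, 134219479, 3486786855, 100000003325

G_0 = 13. HB_2(13) = 2^(2 + 1) + 2^2 + 1. Bump = 109. G_1 = 108.
G_1 = 108. HB_3(108) = 3^(3 + 1) + 3^3. Bump = 1280. G_2 = 1279.
G_2 = 1279. HB_4(1279) = 4^(4 + 1) + 3·4^3 + 3·4^2 + 3·4 + 3. Bump = 16093. G_3 = 16092.
G_3 = 16092. HB_5(16092) = 5^(5 + 1) + 3·5^3 + 3·5^2 + 3·5 + 2. Bump = 280712. G_4 = 280711.
G_4 = 280711. HB_6(280711) = 6^(6 + 1) + 3·6^3 + 3·6^2 + 3·6 + 1. Bump = 5765999. G_5 = 5765998.
G_5 = 5765998. HB_7(5765998) = 7^(7 + 1) + 3·7^3 + 3·7^2 + 3·7. Bump = 134219480. G_6 = 134219479.
G_6 = 134219479. HB_8(134219479) = 8^(8 + 1) + 3·8^3 + 3·8^2 + 2·8 + 7. Bump = 3486786856. G_7 = 3486786855.
G_7 = 3486786855. HB_9(3486786855) = 9^(9 + 1) + 3·9^3 + 3·9^2 + 2·9 + 6. Bump = 100000003326. G_8 = 100000003325.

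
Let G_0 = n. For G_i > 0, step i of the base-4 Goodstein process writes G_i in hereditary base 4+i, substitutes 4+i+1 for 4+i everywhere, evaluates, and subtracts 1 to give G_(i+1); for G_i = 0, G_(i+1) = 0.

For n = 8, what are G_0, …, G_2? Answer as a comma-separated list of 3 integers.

8, 9, 9

[0] 8 ≡ 2·4 (base 4). Lift 5: 10. −1: 9.
[1] 9 ≡ 5 + 4 (base 5). Lift 6: 10. −1: 9.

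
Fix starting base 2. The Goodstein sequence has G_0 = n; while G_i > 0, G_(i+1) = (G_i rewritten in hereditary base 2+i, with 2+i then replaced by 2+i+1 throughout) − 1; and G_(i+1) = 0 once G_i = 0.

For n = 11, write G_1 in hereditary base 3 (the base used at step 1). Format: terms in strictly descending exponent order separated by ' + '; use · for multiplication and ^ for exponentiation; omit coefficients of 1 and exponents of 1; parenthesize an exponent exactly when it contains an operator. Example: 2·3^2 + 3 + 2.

3^(3 + 1) + 3

step 0: 11 = 2^(2 + 1) + 2 + 1; sub 3 for 2: 3^(3 + 1) + 3 + 1; = 85; G_1 = 85−1 = 84
step 1: 84 = 3^(3 + 1) + 3; sub 4 for 3: 4^(4 + 1) + 4; = 1028; G_2 = 1028−1 = 1027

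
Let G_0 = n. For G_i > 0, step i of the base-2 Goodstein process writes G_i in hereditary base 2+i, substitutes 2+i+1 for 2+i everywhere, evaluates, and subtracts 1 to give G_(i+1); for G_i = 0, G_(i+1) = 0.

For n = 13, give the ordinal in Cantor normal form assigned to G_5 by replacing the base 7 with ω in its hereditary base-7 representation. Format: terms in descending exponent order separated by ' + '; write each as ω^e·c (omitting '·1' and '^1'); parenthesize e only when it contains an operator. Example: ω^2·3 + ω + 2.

ω^(ω + 1) + ω^3·3 + ω^2·3 + ω·3

step 0: 13 = 2^(2 + 1) + 2^2 + 1; sub 3 for 2: 3^(3 + 1) + 3^3 + 1; = 109; G_1 = 109−1 = 108
step 1: 108 = 3^(3 + 1) + 3^3; sub 4 for 3: 4^(4 + 1) + 4^4; = 1280; G_2 = 1280−1 = 1279
step 2: 1279 = 4^(4 + 1) + 3·4^3 + 3·4^2 + 3·4 + 3; sub 5 for 4: 5^(5 + 1) + 3·5^3 + 3·5^2 + 3·5 + 3; = 16093; G_3 = 16093−1 = 16092
step 3: 16092 = 5^(5 + 1) + 3·5^3 + 3·5^2 + 3·5 + 2; sub 6 for 5: 6^(6 + 1) + 3·6^3 + 3·6^2 + 3·6 + 2; = 280712; G_4 = 280712−1 = 280711
step 4: 280711 = 6^(6 + 1) + 3·6^3 + 3·6^2 + 3·6 + 1; sub 7 for 6: 7^(7 + 1) + 3·7^3 + 3·7^2 + 3·7 + 1; = 5765999; G_5 = 5765999−1 = 5765998
step 5: 5765998 = 7^(7 + 1) + 3·7^3 + 3·7^2 + 3·7; sub 8 for 7: 8^(8 + 1) + 3·8^3 + 3·8^2 + 3·8; = 134219480; G_6 = 134219480−1 = 134219479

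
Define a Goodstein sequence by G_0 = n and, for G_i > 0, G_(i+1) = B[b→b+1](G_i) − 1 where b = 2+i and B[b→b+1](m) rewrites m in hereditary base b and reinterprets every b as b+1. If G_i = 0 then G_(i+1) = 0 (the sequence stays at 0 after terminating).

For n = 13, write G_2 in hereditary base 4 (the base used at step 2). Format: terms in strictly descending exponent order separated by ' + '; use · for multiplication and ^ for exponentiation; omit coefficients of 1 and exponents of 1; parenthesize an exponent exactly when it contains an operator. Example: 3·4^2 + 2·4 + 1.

G_0 = 13. HB_2(13) = 2^(2 + 1) + 2^2 + 1. Bump = 109. G_1 = 108.
G_1 = 108. HB_3(108) = 3^(3 + 1) + 3^3. Bump = 1280. G_2 = 1279.
G_2 = 1279. HB_4(1279) = 4^(4 + 1) + 3·4^3 + 3·4^2 + 3·4 + 3. Bump = 16093. G_3 = 16092.

4^(4 + 1) + 3·4^3 + 3·4^2 + 3·4 + 3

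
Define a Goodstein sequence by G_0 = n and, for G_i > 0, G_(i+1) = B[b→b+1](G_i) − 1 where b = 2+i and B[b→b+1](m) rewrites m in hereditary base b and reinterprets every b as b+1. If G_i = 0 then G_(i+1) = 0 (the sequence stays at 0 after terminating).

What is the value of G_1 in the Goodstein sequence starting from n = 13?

step 0: 13 = 2^(2 + 1) + 2^2 + 1; sub 3 for 2: 3^(3 + 1) + 3^3 + 1; = 109; G_1 = 109−1 = 108
step 1: 108 = 3^(3 + 1) + 3^3; sub 4 for 3: 4^(4 + 1) + 4^4; = 1280; G_2 = 1280−1 = 1279

108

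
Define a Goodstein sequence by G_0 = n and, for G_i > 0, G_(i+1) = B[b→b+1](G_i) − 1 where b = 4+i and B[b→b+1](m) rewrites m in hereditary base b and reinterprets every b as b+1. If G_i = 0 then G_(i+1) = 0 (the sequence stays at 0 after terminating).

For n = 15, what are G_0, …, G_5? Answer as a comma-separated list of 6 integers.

15, 17, 19, 21, 23, 24

base 4: 15 = 3·4 + 3; at 5: 3·5 + 3 = 18; next = 17
base 5: 17 = 3·5 + 2; at 6: 3·6 + 2 = 20; next = 19
base 6: 19 = 3·6 + 1; at 7: 3·7 + 1 = 22; next = 21
base 7: 21 = 3·7; at 8: 3·8 = 24; next = 23
base 8: 23 = 2·8 + 7; at 9: 2·9 + 7 = 25; next = 24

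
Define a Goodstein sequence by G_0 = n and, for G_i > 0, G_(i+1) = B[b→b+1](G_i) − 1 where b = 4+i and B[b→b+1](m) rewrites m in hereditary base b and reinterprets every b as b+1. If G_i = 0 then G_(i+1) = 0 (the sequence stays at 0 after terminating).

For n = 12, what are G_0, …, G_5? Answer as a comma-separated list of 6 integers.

12 —HB4→ 3·4 —bump→ 3·5 = 15 —(−1)→ 14
14 —HB5→ 2·5 + 4 —bump→ 2·6 + 4 = 16 —(−1)→ 15
15 —HB6→ 2·6 + 3 —bump→ 2·7 + 3 = 17 —(−1)→ 16
16 —HB7→ 2·7 + 2 —bump→ 2·8 + 2 = 18 —(−1)→ 17
17 —HB8→ 2·8 + 1 —bump→ 2·9 + 1 = 19 —(−1)→ 18

12, 14, 15, 16, 17, 18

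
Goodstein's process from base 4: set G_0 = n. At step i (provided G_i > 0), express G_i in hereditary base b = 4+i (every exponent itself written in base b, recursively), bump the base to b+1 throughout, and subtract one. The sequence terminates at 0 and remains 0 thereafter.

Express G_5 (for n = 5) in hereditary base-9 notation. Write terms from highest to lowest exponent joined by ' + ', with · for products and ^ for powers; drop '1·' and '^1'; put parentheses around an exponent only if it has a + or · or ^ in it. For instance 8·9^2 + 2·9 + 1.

2

[0] 5 ≡ 4 + 1 (base 4). Lift 5: 6. −1: 5.
[1] 5 ≡ 5 (base 5). Lift 6: 6. −1: 5.
[2] 5 ≡ 5 (base 6). Lift 7: 5. −1: 4.
[3] 4 ≡ 4 (base 7). Lift 8: 4. −1: 3.
[4] 3 ≡ 3 (base 8). Lift 9: 3. −1: 2.
[5] 2 ≡ 2 (base 9). Lift 10: 2. −1: 1.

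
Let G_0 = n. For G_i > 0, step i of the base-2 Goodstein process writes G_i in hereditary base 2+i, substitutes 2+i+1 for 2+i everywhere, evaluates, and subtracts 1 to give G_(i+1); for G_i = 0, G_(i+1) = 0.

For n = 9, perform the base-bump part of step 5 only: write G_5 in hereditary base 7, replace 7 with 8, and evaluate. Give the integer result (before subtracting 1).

50333400

(0) 9|_2 = 2^(2 + 1) + 1 ↦ 3^(3 + 1) + 1|_3 = 82 ⇒ 81
(1) 81|_3 = 3^(3 + 1) ↦ 4^(4 + 1)|_4 = 1024 ⇒ 1023
(2) 1023|_4 = 3·4^4 + 3·4^3 + 3·4^2 + 3·4 + 3 ↦ 3·5^5 + 3·5^3 + 3·5^2 + 3·5 + 3|_5 = 9843 ⇒ 9842
(3) 9842|_5 = 3·5^5 + 3·5^3 + 3·5^2 + 3·5 + 2 ↦ 3·6^6 + 3·6^3 + 3·6^2 + 3·6 + 2|_6 = 140744 ⇒ 140743
(4) 140743|_6 = 3·6^6 + 3·6^3 + 3·6^2 + 3·6 + 1 ↦ 3·7^7 + 3·7^3 + 3·7^2 + 3·7 + 1|_7 = 2471827 ⇒ 2471826
(5) 2471826|_7 = 3·7^7 + 3·7^3 + 3·7^2 + 3·7 ↦ 3·8^8 + 3·8^3 + 3·8^2 + 3·8|_8 = 50333400 ⇒ 50333399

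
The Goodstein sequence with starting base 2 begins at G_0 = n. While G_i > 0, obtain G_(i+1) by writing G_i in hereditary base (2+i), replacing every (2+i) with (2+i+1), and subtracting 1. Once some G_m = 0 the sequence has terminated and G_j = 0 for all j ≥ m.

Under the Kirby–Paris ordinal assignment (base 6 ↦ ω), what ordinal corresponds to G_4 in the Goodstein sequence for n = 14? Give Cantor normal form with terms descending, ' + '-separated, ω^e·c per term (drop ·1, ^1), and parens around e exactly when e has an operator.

ω^(ω + 1) + ω^5·5 + ω^4·5 + ω^3·5 + ω^2·5 + ω·5 + 5

G_0 = 14. HB_2(14) = 2^(2 + 1) + 2^2 + 2. Bump = 111. G_1 = 110.
G_1 = 110. HB_3(110) = 3^(3 + 1) + 3^3 + 2. Bump = 1282. G_2 = 1281.
G_2 = 1281. HB_4(1281) = 4^(4 + 1) + 4^4 + 1. Bump = 18751. G_3 = 18750.
G_3 = 18750. HB_5(18750) = 5^(5 + 1) + 5^5. Bump = 326592. G_4 = 326591.
G_4 = 326591. HB_6(326591) = 6^(6 + 1) + 5·6^5 + 5·6^4 + 5·6^3 + 5·6^2 + 5·6 + 5. Bump = 5862841. G_5 = 5862840.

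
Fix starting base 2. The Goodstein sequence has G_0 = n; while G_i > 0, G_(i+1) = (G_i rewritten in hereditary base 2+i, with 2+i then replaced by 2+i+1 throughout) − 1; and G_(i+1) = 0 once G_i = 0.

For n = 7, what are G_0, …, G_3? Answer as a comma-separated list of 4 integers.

7, 30, 259, 3127

base 2: 7 = 2^2 + 2 + 1; at 3: 3^3 + 3 + 1 = 31; next = 30
base 3: 30 = 3^3 + 3; at 4: 4^4 + 4 = 260; next = 259
base 4: 259 = 4^4 + 3; at 5: 5^5 + 3 = 3128; next = 3127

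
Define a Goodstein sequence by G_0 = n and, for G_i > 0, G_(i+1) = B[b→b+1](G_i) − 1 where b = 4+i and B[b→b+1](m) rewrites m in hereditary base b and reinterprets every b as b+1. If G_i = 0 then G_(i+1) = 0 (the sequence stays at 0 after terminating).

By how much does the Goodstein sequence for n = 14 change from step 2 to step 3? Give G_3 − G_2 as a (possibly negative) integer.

2

(0) 14|_4 = 3·4 + 2 ↦ 3·5 + 2|_5 = 17 ⇒ 16
(1) 16|_5 = 3·5 + 1 ↦ 3·6 + 1|_6 = 19 ⇒ 18
(2) 18|_6 = 3·6 ↦ 3·7|_7 = 21 ⇒ 20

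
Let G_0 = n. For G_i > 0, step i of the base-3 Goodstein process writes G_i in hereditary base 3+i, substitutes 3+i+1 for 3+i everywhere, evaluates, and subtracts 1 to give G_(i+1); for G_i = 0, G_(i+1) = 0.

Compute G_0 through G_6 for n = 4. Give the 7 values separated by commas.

4 —HB3→ 3 + 1 —bump→ 4 + 1 = 5 —(−1)→ 4
4 —HB4→ 4 —bump→ 5 = 5 —(−1)→ 4
4 —HB5→ 4 —bump→ 4 = 4 —(−1)→ 3
3 —HB6→ 3 —bump→ 3 = 3 —(−1)→ 2
2 —HB7→ 2 —bump→ 2 = 2 —(−1)→ 1
1 —HB8→ 1 —bump→ 1 = 1 —(−1)→ 0

4, 4, 4, 3, 2, 1, 0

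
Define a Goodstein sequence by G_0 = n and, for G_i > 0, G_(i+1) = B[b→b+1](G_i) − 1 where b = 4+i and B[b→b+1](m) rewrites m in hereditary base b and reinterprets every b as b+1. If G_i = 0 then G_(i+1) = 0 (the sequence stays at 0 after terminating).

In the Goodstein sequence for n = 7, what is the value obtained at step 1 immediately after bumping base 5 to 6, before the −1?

G_0 = 7. HB_4(7) = 4 + 3. Bump = 8. G_1 = 7.
G_1 = 7. HB_5(7) = 5 + 2. Bump = 8. G_2 = 7.

8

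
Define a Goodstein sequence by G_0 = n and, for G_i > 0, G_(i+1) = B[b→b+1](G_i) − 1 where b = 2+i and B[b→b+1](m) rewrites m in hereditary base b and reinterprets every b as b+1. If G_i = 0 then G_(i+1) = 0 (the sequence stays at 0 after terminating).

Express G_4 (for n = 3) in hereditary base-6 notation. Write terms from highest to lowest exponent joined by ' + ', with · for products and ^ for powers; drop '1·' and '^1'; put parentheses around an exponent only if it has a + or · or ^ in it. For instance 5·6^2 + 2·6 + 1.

3 —HB2→ 2 + 1 —bump→ 3 + 1 = 4 —(−1)→ 3
3 —HB3→ 3 —bump→ 4 = 4 —(−1)→ 3
3 —HB4→ 3 —bump→ 3 = 3 —(−1)→ 2
2 —HB5→ 2 —bump→ 2 = 2 —(−1)→ 1
1 —HB6→ 1 —bump→ 1 = 1 —(−1)→ 0

1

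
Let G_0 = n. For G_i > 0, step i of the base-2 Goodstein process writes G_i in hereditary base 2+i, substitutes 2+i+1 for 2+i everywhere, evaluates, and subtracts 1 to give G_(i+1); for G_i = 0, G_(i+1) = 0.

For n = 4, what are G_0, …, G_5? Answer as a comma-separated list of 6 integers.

G_0=4  [base 2] 2^2  →[2↦3]→  3^3 = 27  −1 ⇒ G_1=26
G_1=26  [base 3] 2·3^2 + 2·3 + 2  →[3↦4]→  2·4^2 + 2·4 + 2 = 42  −1 ⇒ G_2=41
G_2=41  [base 4] 2·4^2 + 2·4 + 1  →[4↦5]→  2·5^2 + 2·5 + 1 = 61  −1 ⇒ G_3=60
G_3=60  [base 5] 2·5^2 + 2·5  →[5↦6]→  2·6^2 + 2·6 = 84  −1 ⇒ G_4=83
G_4=83  [base 6] 2·6^2 + 6 + 5  →[6↦7]→  2·7^2 + 7 + 5 = 110  −1 ⇒ G_5=109

4, 26, 41, 60, 83, 109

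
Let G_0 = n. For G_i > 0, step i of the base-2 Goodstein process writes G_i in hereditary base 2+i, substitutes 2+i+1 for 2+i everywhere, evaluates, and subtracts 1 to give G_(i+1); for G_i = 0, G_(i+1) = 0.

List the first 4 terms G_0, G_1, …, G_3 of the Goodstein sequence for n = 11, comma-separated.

11, 84, 1027, 15627

[0] 11 ≡ 2^(2 + 1) + 2 + 1 (base 2). Lift 3: 85. −1: 84.
[1] 84 ≡ 3^(3 + 1) + 3 (base 3). Lift 4: 1028. −1: 1027.
[2] 1027 ≡ 4^(4 + 1) + 3 (base 4). Lift 5: 15628. −1: 15627.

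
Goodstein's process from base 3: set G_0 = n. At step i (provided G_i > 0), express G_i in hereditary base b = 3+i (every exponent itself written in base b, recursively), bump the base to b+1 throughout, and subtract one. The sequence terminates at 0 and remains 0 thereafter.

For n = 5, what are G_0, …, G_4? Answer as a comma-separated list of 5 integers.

step 0: 5 = 3 + 2; sub 4 for 3: 4 + 2; = 6; G_1 = 6−1 = 5
step 1: 5 = 4 + 1; sub 5 for 4: 5 + 1; = 6; G_2 = 6−1 = 5
step 2: 5 = 5; sub 6 for 5: 6; = 6; G_3 = 6−1 = 5
step 3: 5 = 5; sub 7 for 6: 5; = 5; G_4 = 5−1 = 4

5, 5, 5, 5, 4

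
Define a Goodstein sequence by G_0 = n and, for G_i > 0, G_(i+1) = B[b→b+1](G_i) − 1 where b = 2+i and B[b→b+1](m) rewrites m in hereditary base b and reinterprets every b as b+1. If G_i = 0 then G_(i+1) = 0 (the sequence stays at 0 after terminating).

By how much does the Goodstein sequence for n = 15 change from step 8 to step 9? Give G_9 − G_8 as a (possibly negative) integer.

3038500650159

G_0 = 15. HB_2(15) = 2^(2 + 1) + 2^2 + 2 + 1. Bump = 112. G_1 = 111.
G_1 = 111. HB_3(111) = 3^(3 + 1) + 3^3 + 3. Bump = 1284. G_2 = 1283.
G_2 = 1283. HB_4(1283) = 4^(4 + 1) + 4^4 + 3. Bump = 18753. G_3 = 18752.
G_3 = 18752. HB_5(18752) = 5^(5 + 1) + 5^5 + 2. Bump = 326594. G_4 = 326593.
G_4 = 326593. HB_6(326593) = 6^(6 + 1) + 6^6 + 1. Bump = 6588345. G_5 = 6588344.
G_5 = 6588344. HB_7(6588344) = 7^(7 + 1) + 7^7. Bump = 150994944. G_6 = 150994943.
G_6 = 150994943. HB_8(150994943) = 8^(8 + 1) + 7·8^7 + 7·8^6 + 7·8^5 + 7·8^4 + 7·8^3 + 7·8^2 + 7·8 + 7. Bump = 3524450281. G_7 = 3524450280.
G_7 = 3524450280. HB_9(3524450280) = 9^(9 + 1) + 7·9^7 + 7·9^6 + 7·9^5 + 7·9^4 + 7·9^3 + 7·9^2 + 7·9 + 6. Bump = 100077777776. G_8 = 100077777775.
G_8 = 100077777775. HB_10(100077777775) = 10^(10 + 1) + 7·10^7 + 7·10^6 + 7·10^5 + 7·10^4 + 7·10^3 + 7·10^2 + 7·10 + 5. Bump = 3138578427935. G_9 = 3138578427934.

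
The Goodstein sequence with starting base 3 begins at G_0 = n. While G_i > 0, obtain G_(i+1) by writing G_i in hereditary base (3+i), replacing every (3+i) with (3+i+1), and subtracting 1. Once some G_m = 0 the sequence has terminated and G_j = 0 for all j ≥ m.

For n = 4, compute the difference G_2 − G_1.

4 —HB3→ 3 + 1 —bump→ 4 + 1 = 5 —(−1)→ 4
4 —HB4→ 4 —bump→ 5 = 5 —(−1)→ 4

0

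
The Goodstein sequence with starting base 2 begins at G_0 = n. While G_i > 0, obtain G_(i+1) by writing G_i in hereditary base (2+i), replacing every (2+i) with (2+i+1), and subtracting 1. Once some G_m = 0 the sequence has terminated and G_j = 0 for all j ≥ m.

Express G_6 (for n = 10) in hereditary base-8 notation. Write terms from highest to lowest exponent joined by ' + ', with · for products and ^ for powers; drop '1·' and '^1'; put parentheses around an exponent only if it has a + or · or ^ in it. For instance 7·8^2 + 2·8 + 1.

10 —HB2→ 2^(2 + 1) + 2 —bump→ 3^(3 + 1) + 3 = 84 —(−1)→ 83
83 —HB3→ 3^(3 + 1) + 2 —bump→ 4^(4 + 1) + 2 = 1026 —(−1)→ 1025
1025 —HB4→ 4^(4 + 1) + 1 —bump→ 5^(5 + 1) + 1 = 15626 —(−1)→ 15625
15625 —HB5→ 5^(5 + 1) —bump→ 6^(6 + 1) = 279936 —(−1)→ 279935
279935 —HB6→ 5·6^6 + 5·6^5 + 5·6^4 + 5·6^3 + 5·6^2 + 5·6 + 5 —bump→ 5·7^7 + 5·7^5 + 5·7^4 + 5·7^3 + 5·7^2 + 5·7 + 5 = 4215755 —(−1)→ 4215754
4215754 —HB7→ 5·7^7 + 5·7^5 + 5·7^4 + 5·7^3 + 5·7^2 + 5·7 + 4 —bump→ 5·8^8 + 5·8^5 + 5·8^4 + 5·8^3 + 5·8^2 + 5·8 + 4 = 84073324 —(−1)→ 84073323
84073323 —HB8→ 5·8^8 + 5·8^5 + 5·8^4 + 5·8^3 + 5·8^2 + 5·8 + 3 —bump→ 5·9^9 + 5·9^5 + 5·9^4 + 5·9^3 + 5·9^2 + 5·9 + 3 = 1937434593 —(−1)→ 1937434592

5·8^8 + 5·8^5 + 5·8^4 + 5·8^3 + 5·8^2 + 5·8 + 3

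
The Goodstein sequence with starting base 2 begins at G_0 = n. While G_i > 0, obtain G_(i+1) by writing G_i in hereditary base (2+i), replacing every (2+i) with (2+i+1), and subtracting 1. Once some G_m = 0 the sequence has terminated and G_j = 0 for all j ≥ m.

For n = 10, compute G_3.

15625

base 2: 10 = 2^(2 + 1) + 2; at 3: 3^(3 + 1) + 3 = 84; next = 83
base 3: 83 = 3^(3 + 1) + 2; at 4: 4^(4 + 1) + 2 = 1026; next = 1025
base 4: 1025 = 4^(4 + 1) + 1; at 5: 5^(5 + 1) + 1 = 15626; next = 15625
base 5: 15625 = 5^(5 + 1); at 6: 6^(6 + 1) = 279936; next = 279935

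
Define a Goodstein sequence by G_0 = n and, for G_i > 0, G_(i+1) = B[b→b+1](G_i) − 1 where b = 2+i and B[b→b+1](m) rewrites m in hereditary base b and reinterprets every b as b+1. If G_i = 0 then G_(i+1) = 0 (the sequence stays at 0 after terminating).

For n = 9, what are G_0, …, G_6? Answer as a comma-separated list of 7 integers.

9, 81, 1023, 9842, 140743, 2471826, 50333399

step 0: 9 = 2^(2 + 1) + 1; sub 3 for 2: 3^(3 + 1) + 1; = 82; G_1 = 82−1 = 81
step 1: 81 = 3^(3 + 1); sub 4 for 3: 4^(4 + 1); = 1024; G_2 = 1024−1 = 1023
step 2: 1023 = 3·4^4 + 3·4^3 + 3·4^2 + 3·4 + 3; sub 5 for 4: 3·5^5 + 3·5^3 + 3·5^2 + 3·5 + 3; = 9843; G_3 = 9843−1 = 9842
step 3: 9842 = 3·5^5 + 3·5^3 + 3·5^2 + 3·5 + 2; sub 6 for 5: 3·6^6 + 3·6^3 + 3·6^2 + 3·6 + 2; = 140744; G_4 = 140744−1 = 140743
step 4: 140743 = 3·6^6 + 3·6^3 + 3·6^2 + 3·6 + 1; sub 7 for 6: 3·7^7 + 3·7^3 + 3·7^2 + 3·7 + 1; = 2471827; G_5 = 2471827−1 = 2471826
step 5: 2471826 = 3·7^7 + 3·7^3 + 3·7^2 + 3·7; sub 8 for 7: 3·8^8 + 3·8^3 + 3·8^2 + 3·8; = 50333400; G_6 = 50333400−1 = 50333399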